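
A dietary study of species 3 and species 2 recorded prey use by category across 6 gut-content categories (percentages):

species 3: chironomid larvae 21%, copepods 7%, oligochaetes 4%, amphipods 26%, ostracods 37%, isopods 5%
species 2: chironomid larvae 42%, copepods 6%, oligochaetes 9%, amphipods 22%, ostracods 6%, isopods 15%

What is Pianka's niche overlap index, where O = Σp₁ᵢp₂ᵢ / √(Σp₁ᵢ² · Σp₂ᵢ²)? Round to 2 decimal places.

0.70

Convert percentages to proportions (divide by 100).
Σ p₁ᵢp₂ᵢ = 0.0882 + 0.0042 + 0.0036 + 0.0572 + 0.0222 + 0.0075 = 0.1829
Σp_1ᵢ² = 0.21² + 0.07² + 0.04² + 0.26² + 0.37² + 0.05² = 0.0441 + 0.0049 + 0.0016 + 0.0676 + 0.1369 + 0.0025 = 0.2576
Σp_2ᵢ² = 0.42² + 0.06² + 0.09² + 0.22² + 0.06² + 0.15² = 0.1764 + 0.0036 + 0.0081 + 0.0484 + 0.0036 + 0.0225 = 0.2626
O = 0.1829 / √(0.2576 × 0.2626) = 0.1829 / 0.26009 = 0.7032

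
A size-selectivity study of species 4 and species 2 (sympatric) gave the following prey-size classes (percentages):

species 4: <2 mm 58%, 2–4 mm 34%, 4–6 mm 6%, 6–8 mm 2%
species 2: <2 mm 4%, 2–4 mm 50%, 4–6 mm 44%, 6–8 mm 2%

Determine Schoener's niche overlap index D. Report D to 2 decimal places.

Convert percentages to proportions (divide by 100).
Σ|p₁ᵢ − p₂ᵢ| = 0.54 + 0.16 + 0.38 + 0.00 = 1.08
D = 1 − ½ × 1.08 = 1 − 0.540 = 0.4600

0.46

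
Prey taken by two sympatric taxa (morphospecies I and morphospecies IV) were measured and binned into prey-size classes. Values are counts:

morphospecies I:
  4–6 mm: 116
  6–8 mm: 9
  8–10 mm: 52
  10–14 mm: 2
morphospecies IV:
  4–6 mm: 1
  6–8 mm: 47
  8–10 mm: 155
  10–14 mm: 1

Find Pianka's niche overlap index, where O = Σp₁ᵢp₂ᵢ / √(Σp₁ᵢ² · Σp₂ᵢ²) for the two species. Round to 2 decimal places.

0.42

Proportions for morphospecies I (n=179): 116/179=0.6480, 9/179=0.0503, 52/179=0.2905, 2/179=0.0112
Proportions for morphospecies IV (n=204): 1/204=0.0049, 47/204=0.2304, 155/204=0.7598, 1/204=0.0049
Σ p₁ᵢp₂ᵢ = 0.003175 + 0.011589 + 0.220722 + 0.000055 = 0.235541
Σp_1ᵢ² = 0.6480² + 0.0503² + 0.2905² + 0.0112² = 0.419904 + 0.002530 + 0.084390 + 0.000125 = 0.506949
Σp_2ᵢ² = 0.0049² + 0.2304² + 0.7598² + 0.0049² = 0.000024 + 0.053084 + 0.577296 + 0.000024 = 0.630428
O = 0.235541 / √(0.506949 × 0.630428) = 0.235541 / 0.5653272 = 0.4166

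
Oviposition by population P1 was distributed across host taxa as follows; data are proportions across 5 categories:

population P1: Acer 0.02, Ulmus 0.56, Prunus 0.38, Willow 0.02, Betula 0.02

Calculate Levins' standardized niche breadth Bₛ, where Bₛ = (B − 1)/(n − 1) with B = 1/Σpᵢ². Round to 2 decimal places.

Σpᵢ² = 0.02² + 0.56² + 0.38² + 0.02² + 0.02² = 0.0004 + 0.3136 + 0.1444 + 0.0004 + 0.0004 = 0.4592
B = 1 / 0.4592 = 2.1777
Bₛ = (B − 1)/(n − 1) = (2.1777 − 1)/(5 − 1) = 1.1777/4 = 0.2944

0.29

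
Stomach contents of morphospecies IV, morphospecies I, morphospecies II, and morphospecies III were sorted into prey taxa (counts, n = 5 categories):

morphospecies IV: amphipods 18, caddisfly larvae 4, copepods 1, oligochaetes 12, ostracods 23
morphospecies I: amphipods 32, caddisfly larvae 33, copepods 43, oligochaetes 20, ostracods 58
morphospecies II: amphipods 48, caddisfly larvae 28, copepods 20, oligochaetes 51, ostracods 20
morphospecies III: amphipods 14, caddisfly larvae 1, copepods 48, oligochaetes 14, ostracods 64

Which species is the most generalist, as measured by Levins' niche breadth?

Proportions for morphospecies IV (n=58): 18/58=0.3103, 4/58=0.0690, 1/58=0.0172, 12/58=0.2069, 23/58=0.3966
Proportions for morphospecies I (n=186): 32/186=0.1720, 33/186=0.1774, 43/186=0.2312, 20/186=0.1075, 58/186=0.3118
Proportions for morphospecies II (n=167): 48/167=0.2874, 28/167=0.1677, 20/167=0.1198, 51/167=0.3054, 20/167=0.1198
Proportions for morphospecies III (n=141): 14/141=0.0993, 1/141=0.0071, 48/141=0.3404, 14/141=0.0993, 64/141=0.4539
Σp_IVᵢ² = 0.3103² + 0.0690² + 0.0172² + 0.2069² + 0.3966² = 0.096286 + 0.004761 + 0.000296 + 0.042808 + 0.157292 = 0.301443
B_IV = 1 / 0.301443 = 3.3174
Σp_Iᵢ² = 0.1720² + 0.1774² + 0.2312² + 0.1075² + 0.3118² = 0.029584 + 0.031471 + 0.053453 + 0.011556 + 0.097219 = 0.223283
B_I = 1 / 0.223283 = 4.4786
Σp_IIᵢ² = 0.2874² + 0.1677² + 0.1198² + 0.3054² + 0.1198² = 0.082599 + 0.028123 + 0.014352 + 0.093269 + 0.014352 = 0.232695
B_II = 1 / 0.232695 = 4.2975
Σp_IIIᵢ² = 0.0993² + 0.0071² + 0.3404² + 0.0993² + 0.4539² = 0.009860 + 0.000050 + 0.115872 + 0.009860 + 0.206025 = 0.341667
B_III = 1 / 0.341667 = 2.9268
Highest B → broadest niche (most generalist): morphospecies I (B = 4.48).

morphospecies I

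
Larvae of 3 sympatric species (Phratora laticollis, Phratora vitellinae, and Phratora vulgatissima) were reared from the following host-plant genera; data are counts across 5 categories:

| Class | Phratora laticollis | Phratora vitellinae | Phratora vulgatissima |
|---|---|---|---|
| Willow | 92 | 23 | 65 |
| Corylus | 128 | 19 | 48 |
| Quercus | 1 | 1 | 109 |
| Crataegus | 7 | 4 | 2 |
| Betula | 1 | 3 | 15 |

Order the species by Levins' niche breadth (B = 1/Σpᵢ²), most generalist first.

Proportions for Phratora laticollis (n=229): 92/229=0.4017, 128/229=0.5590, 1/229=0.0044, 7/229=0.0306, 1/229=0.0044
Proportions for Phratora vitellinae (n=50): 23/50=0.4600, 19/50=0.3800, 1/50=0.0200, 4/50=0.0800, 3/50=0.0600
Proportions for Phratora vulgatissima (n=239): 65/239=0.2720, 48/239=0.2008, 109/239=0.4561, 2/239=0.0084, 15/239=0.0628
Σp_latiᵢ² = 0.4017² + 0.5590² + 0.0044² + 0.0306² + 0.0044² = 0.161363 + 0.312481 + 0.000019 + 0.000936 + 0.000019 = 0.474818
B_lati = 1 / 0.474818 = 2.1061
Σp_viteᵢ² = 0.4600² + 0.3800² + 0.0200² + 0.0800² + 0.0600² = 0.211600 + 0.144400 + 0.000400 + 0.006400 + 0.003600 = 0.366400
B_vite = 1 / 0.366400 = 2.7293
Σp_vulgᵢ² = 0.2720² + 0.2008² + 0.4561² + 0.0084² + 0.0628² = 0.073984 + 0.040321 + 0.208027 + 0.000071 + 0.003944 = 0.326347
B_vulg = 1 / 0.326347 = 3.0642
Ranking by B (broadest → narrowest): Phratora vulgatissima (3.06) > Phratora vitellinae (2.73) > Phratora laticollis (2.11)

Phratora vulgatissima > Phratora vitellinae > Phratora laticollis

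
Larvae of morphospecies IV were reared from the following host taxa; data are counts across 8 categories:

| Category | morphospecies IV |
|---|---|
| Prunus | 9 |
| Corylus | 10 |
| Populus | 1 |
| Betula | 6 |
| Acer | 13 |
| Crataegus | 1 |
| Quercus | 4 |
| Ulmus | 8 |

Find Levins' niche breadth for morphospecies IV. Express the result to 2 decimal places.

5.78

Proportions for morphospecies IV (n=52): 9/52=0.1731, 10/52=0.1923, 1/52=0.0192, 6/52=0.1154, 13/52=0.2500, 1/52=0.0192, 4/52=0.0769, 8/52=0.1538
Σpᵢ² = 0.1731² + 0.1923² + 0.0192² + 0.1154² + 0.2500² + 0.0192² + 0.0769² + 0.1538² = 0.029964 + 0.036979 + 0.000369 + 0.013317 + 0.062500 + 0.000369 + 0.005914 + 0.023654 = 0.173066
B = 1 / 0.173066 = 5.7781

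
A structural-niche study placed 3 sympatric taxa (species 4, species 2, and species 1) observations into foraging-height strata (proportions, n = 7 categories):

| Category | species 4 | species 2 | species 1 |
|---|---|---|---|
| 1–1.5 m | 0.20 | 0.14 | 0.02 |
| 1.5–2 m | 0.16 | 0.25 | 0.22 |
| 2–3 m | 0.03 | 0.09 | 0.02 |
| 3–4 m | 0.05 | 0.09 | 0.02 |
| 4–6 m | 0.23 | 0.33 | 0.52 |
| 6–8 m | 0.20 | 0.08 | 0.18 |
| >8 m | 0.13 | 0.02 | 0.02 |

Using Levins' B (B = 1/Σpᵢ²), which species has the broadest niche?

Σp_4ᵢ² = 0.20² + 0.16² + 0.03² + 0.05² + 0.23² + 0.20² + 0.13² = 0.0400 + 0.0256 + 0.0009 + 0.0025 + 0.0529 + 0.0400 + 0.0169 = 0.1788
B_4 = 1 / 0.1788 = 5.5928
Σp_2ᵢ² = 0.14² + 0.25² + 0.09² + 0.09² + 0.33² + 0.08² + 0.02² = 0.0196 + 0.0625 + 0.0081 + 0.0081 + 0.1089 + 0.0064 + 0.0004 = 0.2140
B_2 = 1 / 0.2140 = 4.6729
Σp_1ᵢ² = 0.02² + 0.22² + 0.02² + 0.02² + 0.52² + 0.18² + 0.02² = 0.0004 + 0.0484 + 0.0004 + 0.0004 + 0.2704 + 0.0324 + 0.0004 = 0.3528
B_1 = 1 / 0.3528 = 2.8345
Highest B → broadest niche (most generalist): species 4 (B = 5.59).

species 4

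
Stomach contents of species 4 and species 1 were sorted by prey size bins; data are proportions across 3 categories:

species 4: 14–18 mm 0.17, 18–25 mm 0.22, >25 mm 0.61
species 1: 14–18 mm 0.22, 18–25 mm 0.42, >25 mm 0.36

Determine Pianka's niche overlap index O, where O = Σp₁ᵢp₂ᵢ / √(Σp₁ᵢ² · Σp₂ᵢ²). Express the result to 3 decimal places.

Σ p₁ᵢp₂ᵢ = 0.0374 + 0.0924 + 0.2196 = 0.3494
Σp_1ᵢ² = 0.17² + 0.22² + 0.61² = 0.0289 + 0.0484 + 0.3721 = 0.4494
Σp_2ᵢ² = 0.22² + 0.42² + 0.36² = 0.0484 + 0.1764 + 0.1296 = 0.3544
O = 0.3494 / √(0.4494 × 0.3544) = 0.3494 / 0.399083 = 0.87551

0.876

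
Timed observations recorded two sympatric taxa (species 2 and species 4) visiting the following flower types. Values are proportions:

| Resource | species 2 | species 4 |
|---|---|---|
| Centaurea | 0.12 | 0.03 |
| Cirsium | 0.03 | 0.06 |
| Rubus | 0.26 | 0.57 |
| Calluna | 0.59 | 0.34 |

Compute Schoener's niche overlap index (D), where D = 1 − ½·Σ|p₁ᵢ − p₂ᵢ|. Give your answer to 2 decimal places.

Σ|p₁ᵢ − p₂ᵢ| = 0.09 + 0.03 + 0.31 + 0.25 = 0.68
D = 1 − ½ × 0.68 = 1 − 0.340 = 0.6600

0.66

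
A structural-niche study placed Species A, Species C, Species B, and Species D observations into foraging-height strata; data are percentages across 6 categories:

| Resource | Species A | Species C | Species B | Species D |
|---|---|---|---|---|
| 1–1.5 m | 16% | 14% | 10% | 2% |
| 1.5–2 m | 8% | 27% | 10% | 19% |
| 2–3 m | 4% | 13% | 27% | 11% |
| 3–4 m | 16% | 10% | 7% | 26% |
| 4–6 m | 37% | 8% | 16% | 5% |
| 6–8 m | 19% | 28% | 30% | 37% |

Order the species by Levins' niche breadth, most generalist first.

Convert percentages to proportions (divide by 100).
Σp_Aᵢ² = 0.16² + 0.08² + 0.04² + 0.16² + 0.37² + 0.19² = 0.0256 + 0.0064 + 0.0016 + 0.0256 + 0.1369 + 0.0361 = 0.2322
B_A = 1 / 0.2322 = 4.3066
Σp_Cᵢ² = 0.14² + 0.27² + 0.13² + 0.10² + 0.08² + 0.28² = 0.0196 + 0.0729 + 0.0169 + 0.0100 + 0.0064 + 0.0784 = 0.2042
B_C = 1 / 0.2042 = 4.8972
Σp_Bᵢ² = 0.10² + 0.10² + 0.27² + 0.07² + 0.16² + 0.30² = 0.0100 + 0.0100 + 0.0729 + 0.0049 + 0.0256 + 0.0900 = 0.2134
B_B = 1 / 0.2134 = 4.6860
Σp_Dᵢ² = 0.02² + 0.19² + 0.11² + 0.26² + 0.05² + 0.37² = 0.0004 + 0.0361 + 0.0121 + 0.0676 + 0.0025 + 0.1369 = 0.2556
B_D = 1 / 0.2556 = 3.9124
Ranking by B (broadest → narrowest): Species C (4.90) > Species B (4.69) > Species A (4.31) > Species D (3.91)

Species C > Species B > Species A > Species D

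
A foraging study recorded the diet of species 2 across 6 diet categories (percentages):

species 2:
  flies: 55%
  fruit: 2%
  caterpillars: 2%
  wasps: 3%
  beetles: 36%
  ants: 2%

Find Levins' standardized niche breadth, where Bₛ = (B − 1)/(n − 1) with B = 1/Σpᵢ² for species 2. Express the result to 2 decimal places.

Convert percentages to proportions (divide by 100).
Σpᵢ² = 0.55² + 0.02² + 0.02² + 0.03² + 0.36² + 0.02² = 0.3025 + 0.0004 + 0.0004 + 0.0009 + 0.1296 + 0.0004 = 0.4342
B = 1 / 0.4342 = 2.3031
Bₛ = (B − 1)/(n − 1) = (2.3031 − 1)/(6 − 1) = 1.3031/5 = 0.2606

0.26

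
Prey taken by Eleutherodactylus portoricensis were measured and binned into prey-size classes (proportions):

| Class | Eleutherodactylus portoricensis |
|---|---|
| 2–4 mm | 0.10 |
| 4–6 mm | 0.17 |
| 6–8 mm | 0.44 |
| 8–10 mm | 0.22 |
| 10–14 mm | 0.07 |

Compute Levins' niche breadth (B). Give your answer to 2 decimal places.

3.50

Σpᵢ² = 0.10² + 0.17² + 0.44² + 0.22² + 0.07² = 0.0100 + 0.0289 + 0.1936 + 0.0484 + 0.0049 = 0.2858
B = 1 / 0.2858 = 3.4990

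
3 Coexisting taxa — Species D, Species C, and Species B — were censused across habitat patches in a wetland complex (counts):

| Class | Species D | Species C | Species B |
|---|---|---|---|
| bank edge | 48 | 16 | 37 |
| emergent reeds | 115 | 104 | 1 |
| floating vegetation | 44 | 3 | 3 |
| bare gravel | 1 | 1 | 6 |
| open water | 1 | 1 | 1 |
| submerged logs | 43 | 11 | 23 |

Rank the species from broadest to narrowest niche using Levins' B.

Species D > Species B > Species C

Proportions for Species D (n=252): 48/252=0.1905, 115/252=0.4563, 44/252=0.1746, 1/252=0.0040, 1/252=0.0040, 43/252=0.1706
Proportions for Species C (n=136): 16/136=0.1176, 104/136=0.7647, 3/136=0.0221, 1/136=0.0074, 1/136=0.0074, 11/136=0.0809
Proportions for Species B (n=71): 37/71=0.5211, 1/71=0.0141, 3/71=0.0423, 6/71=0.0845, 1/71=0.0141, 23/71=0.3239
Σp_Dᵢ² = 0.1905² + 0.4563² + 0.1746² + 0.0040² + 0.0040² + 0.1706² = 0.036290 + 0.208210 + 0.030485 + 0.000016 + 0.000016 + 0.029104 = 0.304121
B_D = 1 / 0.304121 = 3.2882
Σp_Cᵢ² = 0.1176² + 0.7647² + 0.0221² + 0.0074² + 0.0074² + 0.0809² = 0.013830 + 0.584766 + 0.000488 + 0.000055 + 0.000055 + 0.006545 = 0.605739
B_C = 1 / 0.605739 = 1.6509
Σp_Bᵢ² = 0.5211² + 0.0141² + 0.0423² + 0.0845² + 0.0141² + 0.3239² = 0.271545 + 0.000199 + 0.001789 + 0.007140 + 0.000199 + 0.104911 = 0.385783
B_B = 1 / 0.385783 = 2.5921
Ranking by B (broadest → narrowest): Species D (3.29) > Species B (2.59) > Species C (1.65)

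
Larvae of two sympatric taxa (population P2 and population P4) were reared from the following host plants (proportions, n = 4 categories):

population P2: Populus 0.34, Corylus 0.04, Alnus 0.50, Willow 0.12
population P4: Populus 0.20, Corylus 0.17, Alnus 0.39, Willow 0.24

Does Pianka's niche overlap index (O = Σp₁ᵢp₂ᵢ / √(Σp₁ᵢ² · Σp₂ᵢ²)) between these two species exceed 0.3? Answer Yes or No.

Σ p₁ᵢp₂ᵢ = 0.0680 + 0.0068 + 0.1950 + 0.0288 = 0.2986
Σp_1ᵢ² = 0.34² + 0.04² + 0.50² + 0.12² = 0.1156 + 0.0016 + 0.2500 + 0.0144 = 0.3816
Σp_2ᵢ² = 0.20² + 0.17² + 0.39² + 0.24² = 0.0400 + 0.0289 + 0.1521 + 0.0576 = 0.2786
O = 0.2986 / √(0.3816 × 0.2786) = 0.2986 / 0.32606 = 0.9158
O = 0.9158 > 0.3 → Yes.

Yes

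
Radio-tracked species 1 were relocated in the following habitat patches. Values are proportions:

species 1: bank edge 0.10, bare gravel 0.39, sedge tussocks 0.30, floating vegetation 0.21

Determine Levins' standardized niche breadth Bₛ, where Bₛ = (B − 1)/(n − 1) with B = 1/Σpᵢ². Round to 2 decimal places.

0.79

Σpᵢ² = 0.10² + 0.39² + 0.30² + 0.21² = 0.0100 + 0.1521 + 0.0900 + 0.0441 = 0.2962
B = 1 / 0.2962 = 3.3761
Bₛ = (B − 1)/(n − 1) = (3.3761 − 1)/(4 − 1) = 2.3761/3 = 0.7920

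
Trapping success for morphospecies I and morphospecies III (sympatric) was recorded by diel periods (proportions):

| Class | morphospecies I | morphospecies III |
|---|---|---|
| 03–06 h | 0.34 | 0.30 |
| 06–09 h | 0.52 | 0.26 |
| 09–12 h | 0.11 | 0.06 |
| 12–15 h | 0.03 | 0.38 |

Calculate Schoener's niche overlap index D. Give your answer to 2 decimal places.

0.65

Σ|p₁ᵢ − p₂ᵢ| = 0.04 + 0.26 + 0.05 + 0.35 = 0.70
D = 1 − ½ × 0.70 = 1 − 0.350 = 0.6500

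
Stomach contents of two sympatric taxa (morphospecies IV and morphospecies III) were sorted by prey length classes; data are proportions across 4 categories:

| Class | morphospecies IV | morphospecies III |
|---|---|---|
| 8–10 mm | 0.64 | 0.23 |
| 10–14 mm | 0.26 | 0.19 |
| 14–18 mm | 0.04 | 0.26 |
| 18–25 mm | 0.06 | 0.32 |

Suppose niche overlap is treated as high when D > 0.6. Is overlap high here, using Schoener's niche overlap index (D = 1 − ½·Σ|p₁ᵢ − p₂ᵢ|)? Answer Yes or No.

No

Σ|p₁ᵢ − p₂ᵢ| = 0.41 + 0.07 + 0.22 + 0.26 = 0.96
D = 1 − ½ × 0.96 = 1 − 0.480 = 0.5200
D = 0.5200 < 0.6 → No.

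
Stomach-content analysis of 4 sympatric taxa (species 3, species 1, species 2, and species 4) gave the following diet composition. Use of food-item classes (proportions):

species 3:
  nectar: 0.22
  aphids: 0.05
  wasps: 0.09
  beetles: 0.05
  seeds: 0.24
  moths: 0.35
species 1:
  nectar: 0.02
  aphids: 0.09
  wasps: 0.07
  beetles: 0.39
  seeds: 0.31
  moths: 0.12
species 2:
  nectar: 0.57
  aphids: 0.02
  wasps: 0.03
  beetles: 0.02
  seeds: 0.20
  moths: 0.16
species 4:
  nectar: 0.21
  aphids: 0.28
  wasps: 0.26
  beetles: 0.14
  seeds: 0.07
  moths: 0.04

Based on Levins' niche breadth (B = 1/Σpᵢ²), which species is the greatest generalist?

species 4

Σp_3ᵢ² = 0.22² + 0.05² + 0.09² + 0.05² + 0.24² + 0.35² = 0.0484 + 0.0025 + 0.0081 + 0.0025 + 0.0576 + 0.1225 = 0.2416
B_3 = 1 / 0.2416 = 4.1391
Σp_1ᵢ² = 0.02² + 0.09² + 0.07² + 0.39² + 0.31² + 0.12² = 0.0004 + 0.0081 + 0.0049 + 0.1521 + 0.0961 + 0.0144 = 0.2760
B_1 = 1 / 0.2760 = 3.6232
Σp_2ᵢ² = 0.57² + 0.02² + 0.03² + 0.02² + 0.20² + 0.16² = 0.3249 + 0.0004 + 0.0009 + 0.0004 + 0.0400 + 0.0256 = 0.3922
B_2 = 1 / 0.3922 = 2.5497
Σp_4ᵢ² = 0.21² + 0.28² + 0.26² + 0.14² + 0.07² + 0.04² = 0.0441 + 0.0784 + 0.0676 + 0.0196 + 0.0049 + 0.0016 = 0.2162
B_4 = 1 / 0.2162 = 4.6253
Highest B → broadest niche (most generalist): species 4 (B = 4.63).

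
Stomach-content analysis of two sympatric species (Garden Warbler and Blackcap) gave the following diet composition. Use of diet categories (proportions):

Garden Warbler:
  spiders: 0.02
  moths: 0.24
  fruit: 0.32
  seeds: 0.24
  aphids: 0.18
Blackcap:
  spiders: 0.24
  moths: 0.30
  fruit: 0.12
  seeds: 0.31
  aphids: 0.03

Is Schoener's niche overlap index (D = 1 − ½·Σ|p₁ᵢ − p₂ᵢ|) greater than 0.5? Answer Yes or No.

Yes

Σ|p₁ᵢ − p₂ᵢ| = 0.22 + 0.06 + 0.20 + 0.07 + 0.15 = 0.70
D = 1 − ½ × 0.70 = 1 − 0.350 = 0.6500
D = 0.6500 > 0.5 → Yes.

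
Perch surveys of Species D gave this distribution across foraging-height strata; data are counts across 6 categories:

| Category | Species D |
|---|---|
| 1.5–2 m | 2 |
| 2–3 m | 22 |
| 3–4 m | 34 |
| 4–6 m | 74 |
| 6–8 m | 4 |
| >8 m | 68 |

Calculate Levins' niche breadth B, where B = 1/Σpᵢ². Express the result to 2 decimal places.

3.54

Proportions for Species D (n=204): 2/204=0.0098, 22/204=0.1078, 34/204=0.1667, 74/204=0.3627, 4/204=0.0196, 68/204=0.3333
Σpᵢ² = 0.0098² + 0.1078² + 0.1667² + 0.3627² + 0.0196² + 0.3333² = 0.000096 + 0.011621 + 0.027789 + 0.131551 + 0.000384 + 0.111089 = 0.282530
B = 1 / 0.282530 = 3.5394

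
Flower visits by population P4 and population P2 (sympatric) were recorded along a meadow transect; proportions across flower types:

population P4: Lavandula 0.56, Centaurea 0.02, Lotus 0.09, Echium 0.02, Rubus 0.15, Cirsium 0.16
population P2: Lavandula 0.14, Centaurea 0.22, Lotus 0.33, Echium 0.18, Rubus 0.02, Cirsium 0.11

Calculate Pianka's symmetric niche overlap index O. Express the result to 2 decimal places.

Σ p₁ᵢp₂ᵢ = 0.0784 + 0.0044 + 0.0297 + 0.0036 + 0.0030 + 0.0176 = 0.1367
Σp_1ᵢ² = 0.56² + 0.02² + 0.09² + 0.02² + 0.15² + 0.16² = 0.3136 + 0.0004 + 0.0081 + 0.0004 + 0.0225 + 0.0256 = 0.3706
Σp_2ᵢ² = 0.14² + 0.22² + 0.33² + 0.18² + 0.02² + 0.11² = 0.0196 + 0.0484 + 0.1089 + 0.0324 + 0.0004 + 0.0121 = 0.2218
O = 0.1367 / √(0.3706 × 0.2218) = 0.1367 / 0.28670 = 0.4768

0.48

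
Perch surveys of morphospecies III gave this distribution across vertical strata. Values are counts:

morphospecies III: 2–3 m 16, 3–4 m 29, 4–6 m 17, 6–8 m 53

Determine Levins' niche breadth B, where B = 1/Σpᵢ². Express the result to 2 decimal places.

3.15

Proportions for morphospecies III (n=115): 16/115=0.1391, 29/115=0.2522, 17/115=0.1478, 53/115=0.4609
Σpᵢ² = 0.1391² + 0.2522² + 0.1478² + 0.4609² = 0.019349 + 0.063605 + 0.021845 + 0.212429 = 0.317228
B = 1 / 0.317228 = 3.1523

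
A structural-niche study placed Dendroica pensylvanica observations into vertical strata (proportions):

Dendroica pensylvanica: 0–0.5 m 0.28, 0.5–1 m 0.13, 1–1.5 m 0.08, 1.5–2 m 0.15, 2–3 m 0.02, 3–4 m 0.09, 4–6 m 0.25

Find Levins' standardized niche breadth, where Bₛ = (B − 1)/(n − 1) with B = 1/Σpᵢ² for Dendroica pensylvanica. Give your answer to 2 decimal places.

Σpᵢ² = 0.28² + 0.13² + 0.08² + 0.15² + 0.02² + 0.09² + 0.25² = 0.0784 + 0.0169 + 0.0064 + 0.0225 + 0.0004 + 0.0081 + 0.0625 = 0.1952
B = 1 / 0.1952 = 5.1230
Bₛ = (B − 1)/(n − 1) = (5.1230 − 1)/(7 − 1) = 4.1230/6 = 0.6872

0.69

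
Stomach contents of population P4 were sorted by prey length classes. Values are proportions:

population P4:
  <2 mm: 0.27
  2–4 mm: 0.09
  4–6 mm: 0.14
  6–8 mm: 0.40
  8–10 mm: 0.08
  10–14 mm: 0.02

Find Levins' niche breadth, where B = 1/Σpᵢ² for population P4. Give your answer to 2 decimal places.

Σpᵢ² = 0.27² + 0.09² + 0.14² + 0.40² + 0.08² + 0.02² = 0.0729 + 0.0081 + 0.0196 + 0.1600 + 0.0064 + 0.0004 = 0.2674
B = 1 / 0.2674 = 3.7397

3.74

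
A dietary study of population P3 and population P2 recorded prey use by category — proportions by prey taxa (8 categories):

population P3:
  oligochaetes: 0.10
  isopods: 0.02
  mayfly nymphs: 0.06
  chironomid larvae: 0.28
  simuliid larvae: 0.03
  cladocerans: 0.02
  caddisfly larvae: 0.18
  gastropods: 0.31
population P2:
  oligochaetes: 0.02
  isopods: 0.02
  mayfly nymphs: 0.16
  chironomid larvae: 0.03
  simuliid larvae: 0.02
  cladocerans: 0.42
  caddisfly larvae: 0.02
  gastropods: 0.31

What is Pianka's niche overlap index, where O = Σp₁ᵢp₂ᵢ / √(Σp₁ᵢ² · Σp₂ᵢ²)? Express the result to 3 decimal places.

0.500

Σ p₁ᵢp₂ᵢ = 0.0020 + 0.0004 + 0.0096 + 0.0084 + 0.0006 + 0.0084 + 0.0036 + 0.0961 = 0.1291
Σp_1ᵢ² = 0.10² + 0.02² + 0.06² + 0.28² + 0.03² + 0.02² + 0.18² + 0.31² = 0.0100 + 0.0004 + 0.0036 + 0.0784 + 0.0009 + 0.0004 + 0.0324 + 0.0961 = 0.2222
Σp_2ᵢ² = 0.02² + 0.02² + 0.16² + 0.03² + 0.02² + 0.42² + 0.02² + 0.31² = 0.0004 + 0.0004 + 0.0256 + 0.0009 + 0.0004 + 0.1764 + 0.0004 + 0.0961 = 0.3006
O = 0.1291 / √(0.2222 × 0.3006) = 0.1291 / 0.258444 = 0.49953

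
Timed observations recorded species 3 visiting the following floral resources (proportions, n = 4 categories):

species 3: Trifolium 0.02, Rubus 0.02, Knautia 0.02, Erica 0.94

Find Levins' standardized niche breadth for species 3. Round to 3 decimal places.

Σpᵢ² = 0.02² + 0.02² + 0.02² + 0.94² = 0.0004 + 0.0004 + 0.0004 + 0.8836 = 0.8848
B = 1 / 0.8848 = 1.13020
Bₛ = (B − 1)/(n − 1) = (1.13020 − 1)/(4 − 1) = 0.13020/3 = 0.04340

0.043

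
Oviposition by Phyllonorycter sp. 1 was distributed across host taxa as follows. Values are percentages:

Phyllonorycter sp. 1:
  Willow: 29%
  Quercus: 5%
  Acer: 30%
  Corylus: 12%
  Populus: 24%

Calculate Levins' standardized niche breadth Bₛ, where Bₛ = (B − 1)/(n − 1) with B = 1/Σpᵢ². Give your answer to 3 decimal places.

Convert percentages to proportions (divide by 100).
Σpᵢ² = 0.29² + 0.05² + 0.30² + 0.12² + 0.24² = 0.0841 + 0.0025 + 0.0900 + 0.0144 + 0.0576 = 0.2486
B = 1 / 0.2486 = 4.02253
Bₛ = (B − 1)/(n − 1) = (4.02253 − 1)/(5 − 1) = 3.02253/4 = 0.75563

0.756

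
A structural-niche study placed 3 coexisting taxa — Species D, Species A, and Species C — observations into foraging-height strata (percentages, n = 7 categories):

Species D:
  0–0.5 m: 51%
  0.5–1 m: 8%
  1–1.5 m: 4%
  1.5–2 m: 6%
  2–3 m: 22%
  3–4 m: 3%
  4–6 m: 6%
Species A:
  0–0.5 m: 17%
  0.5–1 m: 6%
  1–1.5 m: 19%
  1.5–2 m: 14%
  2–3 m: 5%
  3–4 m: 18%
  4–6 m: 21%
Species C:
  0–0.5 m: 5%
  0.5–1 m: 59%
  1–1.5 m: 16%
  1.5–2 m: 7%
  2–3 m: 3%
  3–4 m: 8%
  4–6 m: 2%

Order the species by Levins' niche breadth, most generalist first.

Convert percentages to proportions (divide by 100).
Σp_Dᵢ² = 0.51² + 0.08² + 0.04² + 0.06² + 0.22² + 0.03² + 0.06² = 0.2601 + 0.0064 + 0.0016 + 0.0036 + 0.0484 + 0.0009 + 0.0036 = 0.3246
B_D = 1 / 0.3246 = 3.0807
Σp_Aᵢ² = 0.17² + 0.06² + 0.19² + 0.14² + 0.05² + 0.18² + 0.21² = 0.0289 + 0.0036 + 0.0361 + 0.0196 + 0.0025 + 0.0324 + 0.0441 = 0.1672
B_A = 1 / 0.1672 = 5.9809
Σp_Cᵢ² = 0.05² + 0.59² + 0.16² + 0.07² + 0.03² + 0.08² + 0.02² = 0.0025 + 0.3481 + 0.0256 + 0.0049 + 0.0009 + 0.0064 + 0.0004 = 0.3888
B_C = 1 / 0.3888 = 2.5720
Ranking by B (broadest → narrowest): Species A (5.98) > Species D (3.08) > Species C (2.57)

Species A > Species D > Species C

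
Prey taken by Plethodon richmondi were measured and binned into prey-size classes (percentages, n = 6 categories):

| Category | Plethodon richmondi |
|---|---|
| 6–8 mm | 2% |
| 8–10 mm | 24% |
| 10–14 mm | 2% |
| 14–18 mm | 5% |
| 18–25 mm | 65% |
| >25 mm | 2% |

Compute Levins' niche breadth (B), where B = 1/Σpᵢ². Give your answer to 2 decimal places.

Convert percentages to proportions (divide by 100).
Σpᵢ² = 0.02² + 0.24² + 0.02² + 0.05² + 0.65² + 0.02² = 0.0004 + 0.0576 + 0.0004 + 0.0025 + 0.4225 + 0.0004 = 0.4838
B = 1 / 0.4838 = 2.0670

2.07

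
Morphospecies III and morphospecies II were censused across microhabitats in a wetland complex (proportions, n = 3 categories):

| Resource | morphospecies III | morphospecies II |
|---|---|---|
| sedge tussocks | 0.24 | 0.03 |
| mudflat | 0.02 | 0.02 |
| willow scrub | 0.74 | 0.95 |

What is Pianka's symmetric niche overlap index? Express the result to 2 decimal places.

Σ p₁ᵢp₂ᵢ = 0.0072 + 0.0004 + 0.7030 = 0.7106
Σp_1ᵢ² = 0.24² + 0.02² + 0.74² = 0.0576 + 0.0004 + 0.5476 = 0.6056
Σp_2ᵢ² = 0.03² + 0.02² + 0.95² = 0.0009 + 0.0004 + 0.9025 = 0.9038
O = 0.7106 / √(0.6056 × 0.9038) = 0.7106 / 0.73983 = 0.9605

0.96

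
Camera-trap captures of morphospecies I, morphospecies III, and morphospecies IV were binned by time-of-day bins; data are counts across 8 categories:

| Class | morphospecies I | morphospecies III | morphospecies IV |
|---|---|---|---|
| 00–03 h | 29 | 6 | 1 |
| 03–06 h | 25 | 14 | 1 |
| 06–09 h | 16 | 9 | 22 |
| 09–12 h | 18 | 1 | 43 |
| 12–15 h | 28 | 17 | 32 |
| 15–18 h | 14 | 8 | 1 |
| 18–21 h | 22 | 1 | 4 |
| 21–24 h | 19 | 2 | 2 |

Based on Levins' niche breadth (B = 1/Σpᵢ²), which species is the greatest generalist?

morphospecies I

Proportions for morphospecies I (n=171): 29/171=0.1696, 25/171=0.1462, 16/171=0.0936, 18/171=0.1053, 28/171=0.1637, 14/171=0.0819, 22/171=0.1287, 19/171=0.1111
Proportions for morphospecies III (n=58): 6/58=0.1034, 14/58=0.2414, 9/58=0.1552, 1/58=0.0172, 17/58=0.2931, 8/58=0.1379, 1/58=0.0172, 2/58=0.0345
Proportions for morphospecies IV (n=106): 1/106=0.0094, 1/106=0.0094, 22/106=0.2075, 43/106=0.4057, 32/106=0.3019, 1/106=0.0094, 4/106=0.0377, 2/106=0.0189
Σp_Iᵢ² = 0.1696² + 0.1462² + 0.0936² + 0.1053² + 0.1637² + 0.0819² + 0.1287² + 0.1111² = 0.028764 + 0.021374 + 0.008761 + 0.011088 + 0.026798 + 0.006708 + 0.016564 + 0.012343 = 0.132400
B_I = 1 / 0.132400 = 7.5529
Σp_IIIᵢ² = 0.1034² + 0.2414² + 0.1552² + 0.0172² + 0.2931² + 0.1379² + 0.0172² + 0.0345² = 0.010692 + 0.058274 + 0.024087 + 0.000296 + 0.085908 + 0.019016 + 0.000296 + 0.001190 = 0.199759
B_III = 1 / 0.199759 = 5.0060
Σp_IVᵢ² = 0.0094² + 0.0094² + 0.2075² + 0.4057² + 0.3019² + 0.0094² + 0.0377² + 0.0189² = 0.000088 + 0.000088 + 0.043056 + 0.164592 + 0.091144 + 0.000088 + 0.001421 + 0.000357 = 0.300834
B_IV = 1 / 0.300834 = 3.3241
Highest B → broadest niche (most generalist): morphospecies I (B = 7.55).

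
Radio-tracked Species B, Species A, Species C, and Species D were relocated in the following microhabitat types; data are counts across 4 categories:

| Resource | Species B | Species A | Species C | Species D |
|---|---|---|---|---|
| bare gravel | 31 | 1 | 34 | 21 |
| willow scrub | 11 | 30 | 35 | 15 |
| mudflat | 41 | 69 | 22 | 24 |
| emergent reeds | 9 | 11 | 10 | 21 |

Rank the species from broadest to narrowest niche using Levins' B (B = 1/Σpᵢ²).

Proportions for Species B (n=92): 31/92=0.3370, 11/92=0.1196, 41/92=0.4457, 9/92=0.0978
Proportions for Species A (n=111): 1/111=0.0090, 30/111=0.2703, 69/111=0.6216, 11/111=0.0991
Proportions for Species C (n=101): 34/101=0.3366, 35/101=0.3465, 22/101=0.2178, 10/101=0.0990
Proportions for Species D (n=81): 21/81=0.2593, 15/81=0.1852, 24/81=0.2963, 21/81=0.2593
Σp_Bᵢ² = 0.3370² + 0.1196² + 0.4457² + 0.0978² = 0.113569 + 0.014304 + 0.198648 + 0.009565 = 0.336086
B_B = 1 / 0.336086 = 2.9754
Σp_Aᵢ² = 0.0090² + 0.2703² + 0.6216² + 0.0991² = 0.000081 + 0.073062 + 0.386387 + 0.009821 = 0.469351
B_A = 1 / 0.469351 = 2.1306
Σp_Cᵢ² = 0.3366² + 0.3465² + 0.2178² + 0.0990² = 0.113300 + 0.120062 + 0.047437 + 0.009801 = 0.290600
B_C = 1 / 0.290600 = 3.4412
Σp_Dᵢ² = 0.2593² + 0.1852² + 0.2963² + 0.2593² = 0.067236 + 0.034299 + 0.087794 + 0.067236 = 0.256565
B_D = 1 / 0.256565 = 3.8976
Ranking by B (broadest → narrowest): Species D (3.90) > Species C (3.44) > Species B (2.98) > Species A (2.13)

Species D > Species C > Species B > Species A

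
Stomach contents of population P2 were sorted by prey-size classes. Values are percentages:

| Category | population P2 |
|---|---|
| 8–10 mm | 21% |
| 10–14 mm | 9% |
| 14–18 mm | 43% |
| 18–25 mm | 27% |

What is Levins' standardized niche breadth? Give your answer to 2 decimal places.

0.74

Convert percentages to proportions (divide by 100).
Σpᵢ² = 0.21² + 0.09² + 0.43² + 0.27² = 0.0441 + 0.0081 + 0.1849 + 0.0729 = 0.3100
B = 1 / 0.3100 = 3.2258
Bₛ = (B − 1)/(n − 1) = (3.2258 − 1)/(4 − 1) = 2.2258/3 = 0.7419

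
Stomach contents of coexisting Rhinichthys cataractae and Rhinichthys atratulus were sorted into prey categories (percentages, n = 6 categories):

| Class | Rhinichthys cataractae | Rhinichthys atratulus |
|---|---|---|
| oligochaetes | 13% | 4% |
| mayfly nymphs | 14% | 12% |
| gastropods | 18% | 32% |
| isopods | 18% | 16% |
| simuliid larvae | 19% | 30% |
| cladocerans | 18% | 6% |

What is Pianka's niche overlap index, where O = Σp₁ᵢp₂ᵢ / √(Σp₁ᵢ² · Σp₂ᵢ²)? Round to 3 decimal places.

Convert percentages to proportions (divide by 100).
Σ p₁ᵢp₂ᵢ = 0.0052 + 0.0168 + 0.0576 + 0.0288 + 0.0570 + 0.0108 = 0.1762
Σp_1ᵢ² = 0.13² + 0.14² + 0.18² + 0.18² + 0.19² + 0.18² = 0.0169 + 0.0196 + 0.0324 + 0.0324 + 0.0361 + 0.0324 = 0.1698
Σp_2ᵢ² = 0.04² + 0.12² + 0.32² + 0.16² + 0.30² + 0.06² = 0.0016 + 0.0144 + 0.1024 + 0.0256 + 0.0900 + 0.0036 = 0.2376
O = 0.1762 / √(0.1698 × 0.2376) = 0.1762 / 0.200859 = 0.87723

0.877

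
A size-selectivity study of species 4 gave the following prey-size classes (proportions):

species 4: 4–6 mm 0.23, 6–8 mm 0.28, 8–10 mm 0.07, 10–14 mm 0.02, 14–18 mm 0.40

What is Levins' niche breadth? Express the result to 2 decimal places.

Σpᵢ² = 0.23² + 0.28² + 0.07² + 0.02² + 0.40² = 0.0529 + 0.0784 + 0.0049 + 0.0004 + 0.1600 = 0.2966
B = 1 / 0.2966 = 3.3715

3.37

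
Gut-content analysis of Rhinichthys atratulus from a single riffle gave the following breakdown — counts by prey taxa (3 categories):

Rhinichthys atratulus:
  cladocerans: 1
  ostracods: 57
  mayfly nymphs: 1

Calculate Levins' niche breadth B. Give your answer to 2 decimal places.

Proportions for Rhinichthys atratulus (n=59): 1/59=0.0169, 57/59=0.9661, 1/59=0.0169
Σpᵢ² = 0.0169² + 0.9661² + 0.0169² = 0.000286 + 0.933349 + 0.000286 = 0.933921
B = 1 / 0.933921 = 1.0708

1.07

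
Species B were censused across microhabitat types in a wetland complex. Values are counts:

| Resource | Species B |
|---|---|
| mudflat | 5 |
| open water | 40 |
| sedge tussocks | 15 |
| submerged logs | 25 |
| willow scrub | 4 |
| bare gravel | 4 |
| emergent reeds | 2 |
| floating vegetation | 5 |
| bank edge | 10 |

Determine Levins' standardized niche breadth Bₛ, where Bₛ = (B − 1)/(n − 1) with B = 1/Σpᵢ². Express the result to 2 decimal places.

0.45

Proportions for Species B (n=110): 5/110=0.0455, 40/110=0.3636, 15/110=0.1364, 25/110=0.2273, 4/110=0.0364, 4/110=0.0364, 2/110=0.0182, 5/110=0.0455, 10/110=0.0909
Σpᵢ² = 0.0455² + 0.3636² + 0.1364² + 0.2273² + 0.0364² + 0.0364² + 0.0182² + 0.0455² + 0.0909² = 0.002070 + 0.132205 + 0.018605 + 0.051665 + 0.001325 + 0.001325 + 0.000331 + 0.002070 + 0.008263 = 0.217859
B = 1 / 0.217859 = 4.5901
Bₛ = (B − 1)/(n − 1) = (4.5901 − 1)/(9 − 1) = 3.5901/8 = 0.4488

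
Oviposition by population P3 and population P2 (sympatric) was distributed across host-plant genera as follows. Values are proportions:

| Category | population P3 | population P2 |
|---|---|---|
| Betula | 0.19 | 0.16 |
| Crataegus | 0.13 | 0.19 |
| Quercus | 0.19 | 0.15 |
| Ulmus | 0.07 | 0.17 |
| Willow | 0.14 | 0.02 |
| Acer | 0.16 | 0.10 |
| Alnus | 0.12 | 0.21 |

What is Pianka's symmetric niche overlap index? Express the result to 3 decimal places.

Σ p₁ᵢp₂ᵢ = 0.0304 + 0.0247 + 0.0285 + 0.0119 + 0.0028 + 0.0160 + 0.0252 = 0.1395
Σp_1ᵢ² = 0.19² + 0.13² + 0.19² + 0.07² + 0.14² + 0.16² + 0.12² = 0.0361 + 0.0169 + 0.0361 + 0.0049 + 0.0196 + 0.0256 + 0.0144 = 0.1536
Σp_2ᵢ² = 0.16² + 0.19² + 0.15² + 0.17² + 0.02² + 0.10² + 0.21² = 0.0256 + 0.0361 + 0.0225 + 0.0289 + 0.0004 + 0.0100 + 0.0441 = 0.1676
O = 0.1395 / √(0.1536 × 0.1676) = 0.1395 / 0.160447 = 0.86945

0.869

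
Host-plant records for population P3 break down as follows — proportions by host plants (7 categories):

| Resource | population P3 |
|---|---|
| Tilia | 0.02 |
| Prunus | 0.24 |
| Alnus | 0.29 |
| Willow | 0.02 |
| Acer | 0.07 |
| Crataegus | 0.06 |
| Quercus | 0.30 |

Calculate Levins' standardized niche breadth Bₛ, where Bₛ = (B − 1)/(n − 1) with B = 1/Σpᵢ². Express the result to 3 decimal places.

0.525

Σpᵢ² = 0.02² + 0.24² + 0.29² + 0.02² + 0.07² + 0.06² + 0.30² = 0.0004 + 0.0576 + 0.0841 + 0.0004 + 0.0049 + 0.0036 + 0.0900 = 0.2410
B = 1 / 0.2410 = 4.14938
Bₛ = (B − 1)/(n − 1) = (4.14938 − 1)/(7 − 1) = 3.14938/6 = 0.52490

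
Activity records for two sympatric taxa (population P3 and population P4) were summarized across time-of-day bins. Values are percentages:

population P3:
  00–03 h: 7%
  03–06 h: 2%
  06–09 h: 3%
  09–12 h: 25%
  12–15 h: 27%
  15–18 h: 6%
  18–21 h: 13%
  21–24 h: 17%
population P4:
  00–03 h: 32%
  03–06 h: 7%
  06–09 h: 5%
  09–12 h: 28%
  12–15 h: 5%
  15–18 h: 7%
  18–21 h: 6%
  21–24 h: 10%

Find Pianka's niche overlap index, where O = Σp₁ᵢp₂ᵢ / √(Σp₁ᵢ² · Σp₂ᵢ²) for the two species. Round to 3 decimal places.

Convert percentages to proportions (divide by 100).
Σ p₁ᵢp₂ᵢ = 0.0224 + 0.0014 + 0.0015 + 0.0700 + 0.0135 + 0.0042 + 0.0078 + 0.0170 = 0.1378
Σp_1ᵢ² = 0.07² + 0.02² + 0.03² + 0.25² + 0.27² + 0.06² + 0.13² + 0.17² = 0.0049 + 0.0004 + 0.0009 + 0.0625 + 0.0729 + 0.0036 + 0.0169 + 0.0289 = 0.1910
Σp_2ᵢ² = 0.32² + 0.07² + 0.05² + 0.28² + 0.05² + 0.07² + 0.06² + 0.10² = 0.1024 + 0.0049 + 0.0025 + 0.0784 + 0.0025 + 0.0049 + 0.0036 + 0.0100 = 0.2092
O = 0.1378 / √(0.1910 × 0.2092) = 0.1378 / 0.199893 = 0.68937

0.689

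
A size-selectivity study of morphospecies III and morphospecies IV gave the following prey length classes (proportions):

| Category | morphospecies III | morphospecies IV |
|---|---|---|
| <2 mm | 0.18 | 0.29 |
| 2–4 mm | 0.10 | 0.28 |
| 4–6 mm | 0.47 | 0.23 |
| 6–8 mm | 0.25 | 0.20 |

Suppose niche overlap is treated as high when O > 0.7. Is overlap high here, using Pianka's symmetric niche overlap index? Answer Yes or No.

Σ p₁ᵢp₂ᵢ = 0.0522 + 0.0280 + 0.1081 + 0.0500 = 0.2383
Σp_1ᵢ² = 0.18² + 0.10² + 0.47² + 0.25² = 0.0324 + 0.0100 + 0.2209 + 0.0625 = 0.3258
Σp_2ᵢ² = 0.29² + 0.28² + 0.23² + 0.20² = 0.0841 + 0.0784 + 0.0529 + 0.0400 = 0.2554
O = 0.2383 / √(0.3258 × 0.2554) = 0.2383 / 0.28846 = 0.8261
O = 0.8261 > 0.7 → Yes.

Yes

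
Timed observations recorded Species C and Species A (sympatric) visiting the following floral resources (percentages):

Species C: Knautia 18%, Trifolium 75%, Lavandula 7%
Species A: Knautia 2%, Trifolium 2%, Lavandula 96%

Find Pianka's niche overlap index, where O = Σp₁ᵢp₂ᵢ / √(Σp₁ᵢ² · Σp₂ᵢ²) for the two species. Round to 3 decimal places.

0.115

Convert percentages to proportions (divide by 100).
Σ p₁ᵢp₂ᵢ = 0.0036 + 0.0150 + 0.0672 = 0.0858
Σp_1ᵢ² = 0.18² + 0.75² + 0.07² = 0.0324 + 0.5625 + 0.0049 = 0.5998
Σp_2ᵢ² = 0.02² + 0.02² + 0.96² = 0.0004 + 0.0004 + 0.9216 = 0.9224
O = 0.0858 / √(0.5998 × 0.9224) = 0.0858 / 0.743811 = 0.11535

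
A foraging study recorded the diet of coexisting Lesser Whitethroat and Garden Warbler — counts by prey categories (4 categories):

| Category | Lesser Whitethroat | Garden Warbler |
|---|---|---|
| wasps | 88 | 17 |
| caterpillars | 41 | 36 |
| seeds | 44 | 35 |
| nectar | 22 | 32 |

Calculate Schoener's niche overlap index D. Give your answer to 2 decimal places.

0.69

Proportions for Lesser Whitethroat (n=195): 88/195=0.4513, 41/195=0.2103, 44/195=0.2256, 22/195=0.1128
Proportions for Garden Warbler (n=120): 17/120=0.1417, 36/120=0.3000, 35/120=0.2917, 32/120=0.2667
Σ|p₁ᵢ − p₂ᵢ| = 0.3096 + 0.0897 + 0.0661 + 0.1539 = 0.6193
D = 1 − ½ × 0.6193 = 1 − 0.30965 = 0.69035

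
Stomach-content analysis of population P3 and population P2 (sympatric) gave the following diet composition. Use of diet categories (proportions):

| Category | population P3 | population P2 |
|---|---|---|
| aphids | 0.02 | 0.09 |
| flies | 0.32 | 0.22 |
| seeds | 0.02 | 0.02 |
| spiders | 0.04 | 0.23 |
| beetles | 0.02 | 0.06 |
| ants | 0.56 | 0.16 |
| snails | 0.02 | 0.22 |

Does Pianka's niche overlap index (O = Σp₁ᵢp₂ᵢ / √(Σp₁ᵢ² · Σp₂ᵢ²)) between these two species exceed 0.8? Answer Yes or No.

No

Σ p₁ᵢp₂ᵢ = 0.0018 + 0.0704 + 0.0004 + 0.0092 + 0.0012 + 0.0896 + 0.0044 = 0.1770
Σp_1ᵢ² = 0.02² + 0.32² + 0.02² + 0.04² + 0.02² + 0.56² + 0.02² = 0.0004 + 0.1024 + 0.0004 + 0.0016 + 0.0004 + 0.3136 + 0.0004 = 0.4192
Σp_2ᵢ² = 0.09² + 0.22² + 0.02² + 0.23² + 0.06² + 0.16² + 0.22² = 0.0081 + 0.0484 + 0.0004 + 0.0529 + 0.0036 + 0.0256 + 0.0484 = 0.1874
O = 0.1770 / √(0.4192 × 0.1874) = 0.1770 / 0.28028 = 0.6315
O = 0.6315 < 0.8 → No.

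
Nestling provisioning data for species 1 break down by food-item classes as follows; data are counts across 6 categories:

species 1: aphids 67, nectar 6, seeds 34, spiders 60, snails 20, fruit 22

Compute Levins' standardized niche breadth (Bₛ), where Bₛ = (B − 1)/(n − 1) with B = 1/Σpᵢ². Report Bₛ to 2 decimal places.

0.66

Proportions for species 1 (n=209): 67/209=0.3206, 6/209=0.0287, 34/209=0.1627, 60/209=0.2871, 20/209=0.0957, 22/209=0.1053
Σpᵢ² = 0.3206² + 0.0287² + 0.1627² + 0.2871² + 0.0957² + 0.1053² = 0.102784 + 0.000824 + 0.026471 + 0.082426 + 0.009158 + 0.011088 = 0.232751
B = 1 / 0.232751 = 4.2964
Bₛ = (B − 1)/(n − 1) = (4.2964 − 1)/(6 − 1) = 3.2964/5 = 0.6593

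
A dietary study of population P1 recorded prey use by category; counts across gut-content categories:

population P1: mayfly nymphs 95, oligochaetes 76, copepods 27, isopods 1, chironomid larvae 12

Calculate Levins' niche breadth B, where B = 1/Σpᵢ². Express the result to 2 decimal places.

2.84

Proportions for population P1 (n=211): 95/211=0.4502, 76/211=0.3602, 27/211=0.1280, 1/211=0.0047, 12/211=0.0569
Σpᵢ² = 0.4502² + 0.3602² + 0.1280² + 0.0047² + 0.0569² = 0.202680 + 0.129744 + 0.016384 + 0.000022 + 0.003238 = 0.352068
B = 1 / 0.352068 = 2.8404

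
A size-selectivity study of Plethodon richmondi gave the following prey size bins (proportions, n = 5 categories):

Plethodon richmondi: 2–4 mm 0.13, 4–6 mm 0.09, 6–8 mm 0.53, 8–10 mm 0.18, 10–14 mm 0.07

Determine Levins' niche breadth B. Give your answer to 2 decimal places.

Σpᵢ² = 0.13² + 0.09² + 0.53² + 0.18² + 0.07² = 0.0169 + 0.0081 + 0.2809 + 0.0324 + 0.0049 = 0.3432
B = 1 / 0.3432 = 2.9138

2.91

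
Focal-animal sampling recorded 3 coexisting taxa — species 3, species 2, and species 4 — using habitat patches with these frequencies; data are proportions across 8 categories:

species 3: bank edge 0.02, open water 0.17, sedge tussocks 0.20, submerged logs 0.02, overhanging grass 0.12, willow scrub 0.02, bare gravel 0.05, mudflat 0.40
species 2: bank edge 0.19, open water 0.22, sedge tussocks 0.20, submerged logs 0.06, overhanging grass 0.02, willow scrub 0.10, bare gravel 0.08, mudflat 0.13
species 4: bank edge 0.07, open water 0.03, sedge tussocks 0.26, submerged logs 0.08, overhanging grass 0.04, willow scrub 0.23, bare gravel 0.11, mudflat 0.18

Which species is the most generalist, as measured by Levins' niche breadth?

species 2

Σp_3ᵢ² = 0.02² + 0.17² + 0.20² + 0.02² + 0.12² + 0.02² + 0.05² + 0.40² = 0.0004 + 0.0289 + 0.0400 + 0.0004 + 0.0144 + 0.0004 + 0.0025 + 0.1600 = 0.2470
B_3 = 1 / 0.2470 = 4.0486
Σp_2ᵢ² = 0.19² + 0.22² + 0.20² + 0.06² + 0.02² + 0.10² + 0.08² + 0.13² = 0.0361 + 0.0484 + 0.0400 + 0.0036 + 0.0004 + 0.0100 + 0.0064 + 0.0169 = 0.1618
B_2 = 1 / 0.1618 = 6.1805
Σp_4ᵢ² = 0.07² + 0.03² + 0.26² + 0.08² + 0.04² + 0.23² + 0.11² + 0.18² = 0.0049 + 0.0009 + 0.0676 + 0.0064 + 0.0016 + 0.0529 + 0.0121 + 0.0324 = 0.1788
B_4 = 1 / 0.1788 = 5.5928
Highest B → broadest niche (most generalist): species 2 (B = 6.18).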